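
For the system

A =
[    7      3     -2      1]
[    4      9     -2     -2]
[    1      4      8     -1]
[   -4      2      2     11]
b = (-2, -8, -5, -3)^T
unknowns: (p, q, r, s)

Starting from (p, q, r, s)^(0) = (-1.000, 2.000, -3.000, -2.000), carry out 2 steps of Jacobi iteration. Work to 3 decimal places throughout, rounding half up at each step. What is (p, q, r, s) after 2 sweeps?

(-0.054, -0.617, 0.310, -0.295)

Iteration 1:
  p = (-2 - (3)·2.000 - (-2)·-3.000 - (1)·-2.000) / (7) = -1.714
  q = (-8 - (4)·-1.000 - (-2)·-3.000 - (-2)·-2.000) / (9) = -1.556
  r = (-5 - (1)·-1.000 - (4)·2.000 - (-1)·-2.000) / (8) = -1.750
  s = (-3 - (-4)·-1.000 - (2)·2.000 - (2)·-3.000) / (11) = -0.455
Iteration 2:
  p = (-2 - (3)·-1.556 - (-2)·-1.750 - (1)·-0.455) / (7) = -0.054
  q = (-8 - (4)·-1.714 - (-2)·-1.750 - (-2)·-0.455) / (9) = -0.617
  r = (-5 - (1)·-1.714 - (4)·-1.556 - (-1)·-0.455) / (8) = 0.310
  s = (-3 - (-4)·-1.714 - (2)·-1.556 - (2)·-1.750) / (11) = -0.295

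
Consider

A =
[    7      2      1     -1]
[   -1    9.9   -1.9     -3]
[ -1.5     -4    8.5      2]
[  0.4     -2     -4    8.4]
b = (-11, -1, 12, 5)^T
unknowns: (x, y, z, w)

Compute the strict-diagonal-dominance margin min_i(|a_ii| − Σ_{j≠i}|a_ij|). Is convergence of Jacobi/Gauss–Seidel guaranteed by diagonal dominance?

1

row 1: |7| − (2+1+1) = 3
row 2: |9.9| − (1+1.9+3) = 4
row 3: |8.5| − (1.5+4+2) = 1
row 4: |8.4| − (0.4+2+4) = 2
minimum over rows = 1 → strictly diagonally dominant (convergence guaranteed)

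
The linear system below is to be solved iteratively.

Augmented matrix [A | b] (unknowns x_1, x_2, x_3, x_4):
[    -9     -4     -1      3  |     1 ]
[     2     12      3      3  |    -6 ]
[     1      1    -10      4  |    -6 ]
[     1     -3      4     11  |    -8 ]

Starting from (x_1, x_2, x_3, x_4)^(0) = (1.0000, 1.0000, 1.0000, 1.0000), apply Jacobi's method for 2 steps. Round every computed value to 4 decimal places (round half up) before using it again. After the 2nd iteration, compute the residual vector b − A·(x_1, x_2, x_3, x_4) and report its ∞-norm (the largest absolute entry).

6.0982

Iteration 1:
  x_1 = (1 - (-4)·1.0000 - (-1)·1.0000 - (3)·1.0000) / (-9) = -0.3333
  x_2 = (-6 - (2)·1.0000 - (3)·1.0000 - (3)·1.0000) / (12) = -1.1667
  x_3 = (-6 - (1)·1.0000 - (1)·1.0000 - (4)·1.0000) / (-10) = 1.2000
  x_4 = (-8 - (1)·1.0000 - (-3)·1.0000 - (4)·1.0000) / (11) = -0.9091
Iteration 2:
  x_1 = (1 - (-4)·-1.1667 - (-1)·1.2000 - (3)·-0.9091) / (-9) = -0.0289
  x_2 = (-6 - (2)·-0.3333 - (3)·1.2000 - (3)·-0.9091) / (12) = -0.5172
  x_3 = (-6 - (1)·-0.3333 - (1)·-1.1667 - (4)·-0.9091) / (-10) = 0.0864
  x_4 = (-8 - (1)·-0.3333 - (-3)·-1.1667 - (4)·1.2000) / (11) = -1.4515
Residual b − A·x = (3.1120, 4.3595, 1.2161, 6.0982); ∞-norm = 6.0982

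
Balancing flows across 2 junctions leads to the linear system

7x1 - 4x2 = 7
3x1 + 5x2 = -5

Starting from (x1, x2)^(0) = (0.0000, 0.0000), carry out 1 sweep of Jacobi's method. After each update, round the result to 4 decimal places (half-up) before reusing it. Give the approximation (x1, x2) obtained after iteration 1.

Iteration 1:
  x1 = (7 - (-4)·0.0000) / (7) = 1.0000
  x2 = (-5 - (3)·0.0000) / (5) = -1.0000

(1.0000, -1.0000)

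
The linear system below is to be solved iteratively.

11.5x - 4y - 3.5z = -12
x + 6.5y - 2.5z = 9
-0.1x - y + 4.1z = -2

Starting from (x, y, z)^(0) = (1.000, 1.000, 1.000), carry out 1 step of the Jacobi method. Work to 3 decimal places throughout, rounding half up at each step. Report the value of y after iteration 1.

1.615

Iteration 1:
  x = (-12 - (-4)·1.000 - (-3.5)·1.000) / (11.5) = -0.391
  y = (9 - (1)·1.000 - (-2.5)·1.000) / (6.5) = 1.615
  z = (-2 - (-0.1)·1.000 - (-1)·1.000) / (4.1) = -0.220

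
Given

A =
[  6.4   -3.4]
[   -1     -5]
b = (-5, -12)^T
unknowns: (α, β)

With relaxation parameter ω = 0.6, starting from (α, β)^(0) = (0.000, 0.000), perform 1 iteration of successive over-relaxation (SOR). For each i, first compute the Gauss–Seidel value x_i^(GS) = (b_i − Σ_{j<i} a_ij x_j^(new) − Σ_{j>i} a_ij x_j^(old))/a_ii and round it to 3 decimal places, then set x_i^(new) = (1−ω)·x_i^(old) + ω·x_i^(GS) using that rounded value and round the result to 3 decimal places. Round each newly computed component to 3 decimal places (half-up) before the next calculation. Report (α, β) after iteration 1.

(-0.469, 1.496)

Iteration 1:
  α: GS value = (-5 - (-3.4)·0.000) / (6.4) = -0.781;  α ← (1−ω)·0.000 + ω·-0.781 = -0.469
  β: GS value = (-12 - (-1)·-0.469) / (-5) = 2.494;  β ← (1−ω)·0.000 + ω·2.494 = 1.496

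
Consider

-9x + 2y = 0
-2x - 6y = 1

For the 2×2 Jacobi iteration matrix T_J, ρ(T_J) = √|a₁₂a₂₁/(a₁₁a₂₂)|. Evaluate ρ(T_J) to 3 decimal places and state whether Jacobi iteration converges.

a₁₂a₂₁/(a₁₁a₂₂) = (2)·(-2) / ((-9)·(-6)) = -0.074074
ρ = √|-0.074074| = √0.074074 = 0.272
ρ < 1, so Jacobi converges

0.272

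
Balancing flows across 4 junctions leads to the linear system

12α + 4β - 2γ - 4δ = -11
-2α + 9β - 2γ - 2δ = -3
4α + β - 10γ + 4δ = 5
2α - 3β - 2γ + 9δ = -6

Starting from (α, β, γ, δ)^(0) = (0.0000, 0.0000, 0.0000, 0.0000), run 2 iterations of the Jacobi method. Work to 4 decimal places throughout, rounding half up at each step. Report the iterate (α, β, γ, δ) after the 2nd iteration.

(-1.1111, -0.7963, -1.1667, -0.6852)

Iteration 1:
  α = (-11 - (4)·0.0000 - (-2)·0.0000 - (-4)·0.0000) / (12) = -0.9167
  β = (-3 - (-2)·0.0000 - (-2)·0.0000 - (-2)·0.0000) / (9) = -0.3333
  γ = (5 - (4)·0.0000 - (1)·0.0000 - (4)·0.0000) / (-10) = -0.5000
  δ = (-6 - (2)·0.0000 - (-3)·0.0000 - (-2)·0.0000) / (9) = -0.6667
Iteration 2:
  α = (-11 - (4)·-0.3333 - (-2)·-0.5000 - (-4)·-0.6667) / (12) = -1.1111
  β = (-3 - (-2)·-0.9167 - (-2)·-0.5000 - (-2)·-0.6667) / (9) = -0.7963
  γ = (5 - (4)·-0.9167 - (1)·-0.3333 - (4)·-0.6667) / (-10) = -1.1667
  δ = (-6 - (2)·-0.9167 - (-3)·-0.3333 - (-2)·-0.5000) / (9) = -0.6852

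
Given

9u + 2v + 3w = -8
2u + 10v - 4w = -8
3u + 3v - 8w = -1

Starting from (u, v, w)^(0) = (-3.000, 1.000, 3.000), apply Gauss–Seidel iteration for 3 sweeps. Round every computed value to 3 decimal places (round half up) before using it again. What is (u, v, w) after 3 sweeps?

(-0.550, -0.896, -0.417)

Iteration 1:
  u = (-8 - (2)·1.000 - (3)·3.000) / (9) = -2.111
  v = (-8 - (2)·-2.111 - (-4)·3.000) / (10) = 0.822
  w = (-1 - (3)·-2.111 - (3)·0.822) / (-8) = -0.358
Iteration 2:
  u = (-8 - (2)·0.822 - (3)·-0.358) / (9) = -0.952
  v = (-8 - (2)·-0.952 - (-4)·-0.358) / (10) = -0.753
  w = (-1 - (3)·-0.952 - (3)·-0.753) / (-8) = -0.514
Iteration 3:
  u = (-8 - (2)·-0.753 - (3)·-0.514) / (9) = -0.550
  v = (-8 - (2)·-0.550 - (-4)·-0.514) / (10) = -0.896
  w = (-1 - (3)·-0.550 - (3)·-0.896) / (-8) = -0.417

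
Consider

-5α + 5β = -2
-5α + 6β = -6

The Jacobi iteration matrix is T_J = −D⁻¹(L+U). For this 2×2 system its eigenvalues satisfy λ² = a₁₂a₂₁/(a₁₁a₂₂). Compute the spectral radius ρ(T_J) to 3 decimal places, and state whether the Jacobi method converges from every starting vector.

0.913

a₁₂a₂₁/(a₁₁a₂₂) = (5)·(-5) / ((-5)·(6)) = 0.833333
ρ = √|0.833333| = √0.833333 = 0.913
ρ < 1, so Jacobi converges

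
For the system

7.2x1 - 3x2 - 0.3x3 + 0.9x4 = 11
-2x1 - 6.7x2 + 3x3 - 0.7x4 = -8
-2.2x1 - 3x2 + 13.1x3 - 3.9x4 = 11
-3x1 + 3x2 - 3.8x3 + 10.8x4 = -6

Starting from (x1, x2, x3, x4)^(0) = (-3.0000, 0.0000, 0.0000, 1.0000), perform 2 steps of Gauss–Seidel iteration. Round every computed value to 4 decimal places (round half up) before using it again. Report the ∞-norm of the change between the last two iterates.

Iteration 1:
  x1 = (11 - (-3)·0.0000 - (-0.3)·0.0000 - (0.9)·1.0000) / (7.2) = 1.4028
  x2 = (-8 - (-2)·1.4028 - (3)·0.0000 - (-0.7)·1.0000) / (-6.7) = 0.6708
  x3 = (11 - (-2.2)·1.4028 - (-3)·0.6708 - (-3.9)·1.0000) / (13.1) = 1.5266
  x4 = (-6 - (-3)·1.4028 - (3)·0.6708 - (-3.8)·1.5266) / (10.8) = 0.1849
Iteration 2:
  x1 = (11 - (-3)·0.6708 - (-0.3)·1.5266 - (0.9)·0.1849) / (7.2) = 1.8478
  x2 = (-8 - (-2)·1.8478 - (3)·1.5266 - (-0.7)·0.1849) / (-6.7) = 1.3067
  x3 = (11 - (-2.2)·1.8478 - (-3)·1.3067 - (-3.9)·0.1849) / (13.1) = 1.5043
  x4 = (-6 - (-3)·1.8478 - (3)·1.3067 - (-3.8)·1.5043) / (10.8) = 0.1240
Change: (0.4450, 0.6359, -0.0223, -0.0609) → max |·| = 0.6359

0.6359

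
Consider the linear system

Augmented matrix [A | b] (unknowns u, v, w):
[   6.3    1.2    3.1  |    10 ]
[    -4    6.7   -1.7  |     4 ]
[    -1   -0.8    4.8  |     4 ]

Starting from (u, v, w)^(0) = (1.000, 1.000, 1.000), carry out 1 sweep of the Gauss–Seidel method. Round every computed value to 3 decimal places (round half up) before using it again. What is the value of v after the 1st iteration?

1.391

Iteration 1:
  u = (10 - (1.2)·1.000 - (3.1)·1.000) / (6.3) = 0.905
  v = (4 - (-4)·0.905 - (-1.7)·1.000) / (6.7) = 1.391
  w = (4 - (-1)·0.905 - (-0.8)·1.391) / (4.8) = 1.254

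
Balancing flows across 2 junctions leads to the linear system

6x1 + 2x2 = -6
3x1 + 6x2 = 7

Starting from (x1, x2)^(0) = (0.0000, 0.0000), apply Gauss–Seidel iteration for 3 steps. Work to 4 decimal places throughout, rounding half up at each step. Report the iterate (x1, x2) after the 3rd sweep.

(-1.6482, 1.9908)

Iteration 1:
  x1 = (-6 - (2)·0.0000) / (6) = -1.0000
  x2 = (7 - (3)·-1.0000) / (6) = 1.6667
Iteration 2:
  x1 = (-6 - (2)·1.6667) / (6) = -1.5556
  x2 = (7 - (3)·-1.5556) / (6) = 1.9445
Iteration 3:
  x1 = (-6 - (2)·1.9445) / (6) = -1.6482
  x2 = (7 - (3)·-1.6482) / (6) = 1.9908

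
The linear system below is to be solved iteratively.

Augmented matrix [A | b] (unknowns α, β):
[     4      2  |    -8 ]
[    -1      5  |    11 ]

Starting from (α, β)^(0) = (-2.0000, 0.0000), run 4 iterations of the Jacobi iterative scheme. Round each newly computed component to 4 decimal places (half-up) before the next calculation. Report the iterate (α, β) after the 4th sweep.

(-2.8100, 1.6200)

Iteration 1:
  α = (-8 - (2)·0.0000) / (4) = -2.0000
  β = (11 - (-1)·-2.0000) / (5) = 1.8000
Iteration 2:
  α = (-8 - (2)·1.8000) / (4) = -2.9000
  β = (11 - (-1)·-2.0000) / (5) = 1.8000
Iteration 3:
  α = (-8 - (2)·1.8000) / (4) = -2.9000
  β = (11 - (-1)·-2.9000) / (5) = 1.6200
Iteration 4:
  α = (-8 - (2)·1.6200) / (4) = -2.8100
  β = (11 - (-1)·-2.9000) / (5) = 1.6200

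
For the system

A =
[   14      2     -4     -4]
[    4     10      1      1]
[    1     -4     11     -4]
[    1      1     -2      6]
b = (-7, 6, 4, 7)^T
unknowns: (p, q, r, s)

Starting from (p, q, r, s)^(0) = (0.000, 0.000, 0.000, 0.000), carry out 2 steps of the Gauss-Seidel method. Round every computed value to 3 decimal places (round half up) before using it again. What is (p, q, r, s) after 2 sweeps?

Iteration 1:
  p = (-7 - (2)·0.000 - (-4)·0.000 - (-4)·0.000) / (14) = -0.500
  q = (6 - (4)·-0.500 - (1)·0.000 - (1)·0.000) / (10) = 0.800
  r = (4 - (1)·-0.500 - (-4)·0.800 - (-4)·0.000) / (11) = 0.700
  s = (7 - (1)·-0.500 - (1)·0.800 - (-2)·0.700) / (6) = 1.350
Iteration 2:
  p = (-7 - (2)·0.800 - (-4)·0.700 - (-4)·1.350) / (14) = -0.029
  q = (6 - (4)·-0.029 - (1)·0.700 - (1)·1.350) / (10) = 0.407
  r = (4 - (1)·-0.029 - (-4)·0.407 - (-4)·1.350) / (11) = 1.005
  s = (7 - (1)·-0.029 - (1)·0.407 - (-2)·1.005) / (6) = 1.439

(-0.029, 0.407, 1.005, 1.439)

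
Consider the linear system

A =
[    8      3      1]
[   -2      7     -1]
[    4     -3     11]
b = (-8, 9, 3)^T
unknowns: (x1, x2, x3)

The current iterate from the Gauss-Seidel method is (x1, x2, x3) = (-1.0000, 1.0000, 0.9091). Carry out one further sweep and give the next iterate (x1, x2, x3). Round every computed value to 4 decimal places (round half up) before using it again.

One sweep:
  x1 = (-8 - (3)·1.0000 - (1)·0.9091) / (8) = -1.4886
  x2 = (9 - (-2)·-1.4886 - (-1)·0.9091) / (7) = 0.9903
  x3 = (3 - (4)·-1.4886 - (-3)·0.9903) / (11) = 1.0841

(-1.4886, 0.9903, 1.0841)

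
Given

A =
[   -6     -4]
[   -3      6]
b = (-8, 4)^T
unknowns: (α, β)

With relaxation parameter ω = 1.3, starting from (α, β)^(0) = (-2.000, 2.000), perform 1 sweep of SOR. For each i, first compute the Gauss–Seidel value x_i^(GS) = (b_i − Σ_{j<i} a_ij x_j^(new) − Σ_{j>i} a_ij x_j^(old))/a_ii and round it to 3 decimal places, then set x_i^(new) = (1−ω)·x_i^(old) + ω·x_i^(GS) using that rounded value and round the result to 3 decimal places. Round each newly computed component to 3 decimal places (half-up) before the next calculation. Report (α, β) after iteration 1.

Iteration 1:
  α: GS value = (-8 - (-4)·2.000) / (-6) = 0.000;  α ← (1−ω)·-2.000 + ω·0.000 = 0.600
  β: GS value = (4 - (-3)·0.600) / (6) = 0.967;  β ← (1−ω)·2.000 + ω·0.967 = 0.657

(0.600, 0.657)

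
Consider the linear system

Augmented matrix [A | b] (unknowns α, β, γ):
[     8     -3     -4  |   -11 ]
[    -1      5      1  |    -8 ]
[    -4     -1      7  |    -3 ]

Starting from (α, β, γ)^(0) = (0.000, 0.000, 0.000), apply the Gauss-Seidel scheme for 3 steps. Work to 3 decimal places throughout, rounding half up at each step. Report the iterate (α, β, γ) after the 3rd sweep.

Iteration 1:
  α = (-11 - (-3)·0.000 - (-4)·0.000) / (8) = -1.375
  β = (-8 - (-1)·-1.375 - (1)·0.000) / (5) = -1.875
  γ = (-3 - (-4)·-1.375 - (-1)·-1.875) / (7) = -1.482
Iteration 2:
  α = (-11 - (-3)·-1.875 - (-4)·-1.482) / (8) = -2.819
  β = (-8 - (-1)·-2.819 - (1)·-1.482) / (5) = -1.867
  γ = (-3 - (-4)·-2.819 - (-1)·-1.867) / (7) = -2.306
Iteration 3:
  α = (-11 - (-3)·-1.867 - (-4)·-2.306) / (8) = -3.228
  β = (-8 - (-1)·-3.228 - (1)·-2.306) / (5) = -1.784
  γ = (-3 - (-4)·-3.228 - (-1)·-1.784) / (7) = -2.528

(-3.228, -1.784, -2.528)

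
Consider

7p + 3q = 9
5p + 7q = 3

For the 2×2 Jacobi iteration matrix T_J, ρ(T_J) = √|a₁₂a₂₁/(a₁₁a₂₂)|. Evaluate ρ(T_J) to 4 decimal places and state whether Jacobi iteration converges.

0.5533

a₁₂a₂₁/(a₁₁a₂₂) = (3)·(5) / ((7)·(7)) = 0.306122
ρ = √|0.306122| = √0.306122 = 0.5533
ρ < 1, so Jacobi converges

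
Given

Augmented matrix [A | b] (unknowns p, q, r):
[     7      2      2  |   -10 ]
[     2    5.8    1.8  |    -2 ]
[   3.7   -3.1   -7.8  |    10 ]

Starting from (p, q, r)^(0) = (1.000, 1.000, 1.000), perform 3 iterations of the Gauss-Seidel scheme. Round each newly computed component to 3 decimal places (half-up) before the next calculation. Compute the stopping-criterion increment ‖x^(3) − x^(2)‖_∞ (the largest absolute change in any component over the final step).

0.265

Iteration 1:
  p = (-10 - (2)·1.000 - (2)·1.000) / (7) = -2.000
  q = (-2 - (2)·-2.000 - (1.8)·1.000) / (5.8) = 0.034
  r = (10 - (3.7)·-2.000 - (-3.1)·0.034) / (-7.8) = -2.244
Iteration 2:
  p = (-10 - (2)·0.034 - (2)·-2.244) / (7) = -0.797
  q = (-2 - (2)·-0.797 - (1.8)·-2.244) / (5.8) = 0.626
  r = (10 - (3.7)·-0.797 - (-3.1)·0.626) / (-7.8) = -1.909
Iteration 3:
  p = (-10 - (2)·0.626 - (2)·-1.909) / (7) = -1.062
  q = (-2 - (2)·-1.062 - (1.8)·-1.909) / (5.8) = 0.614
  r = (10 - (3.7)·-1.062 - (-3.1)·0.614) / (-7.8) = -2.030
Change: (-0.265, -0.012, -0.121) → max |·| = 0.265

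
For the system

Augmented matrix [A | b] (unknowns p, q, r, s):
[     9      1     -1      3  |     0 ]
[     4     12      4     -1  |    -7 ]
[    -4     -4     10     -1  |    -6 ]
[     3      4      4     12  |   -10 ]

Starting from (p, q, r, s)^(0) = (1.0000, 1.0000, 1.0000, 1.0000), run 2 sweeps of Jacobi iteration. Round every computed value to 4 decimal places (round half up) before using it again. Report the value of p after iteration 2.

Iteration 1:
  p = (0 - (1)·1.0000 - (-1)·1.0000 - (3)·1.0000) / (9) = -0.3333
  q = (-7 - (4)·1.0000 - (4)·1.0000 - (-1)·1.0000) / (12) = -1.1667
  r = (-6 - (-4)·1.0000 - (-4)·1.0000 - (-1)·1.0000) / (10) = 0.3000
  s = (-10 - (3)·1.0000 - (4)·1.0000 - (4)·1.0000) / (12) = -1.7500
Iteration 2:
  p = (0 - (1)·-1.1667 - (-1)·0.3000 - (3)·-1.7500) / (9) = 0.7463
  q = (-7 - (4)·-0.3333 - (4)·0.3000 - (-1)·-1.7500) / (12) = -0.7181
  r = (-6 - (-4)·-0.3333 - (-4)·-1.1667 - (-1)·-1.7500) / (10) = -1.3750
  s = (-10 - (3)·-0.3333 - (4)·-1.1667 - (4)·0.3000) / (12) = -0.4611

0.7463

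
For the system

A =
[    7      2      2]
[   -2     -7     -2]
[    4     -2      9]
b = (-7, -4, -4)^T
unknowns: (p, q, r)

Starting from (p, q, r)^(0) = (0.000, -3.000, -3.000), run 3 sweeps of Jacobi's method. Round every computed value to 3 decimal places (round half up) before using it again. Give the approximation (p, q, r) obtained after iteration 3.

(-1.069, 1.010, 0.193)

Iteration 1:
  p = (-7 - (2)·-3.000 - (2)·-3.000) / (7) = 0.714
  q = (-4 - (-2)·0.000 - (-2)·-3.000) / (-7) = 1.429
  r = (-4 - (4)·0.000 - (-2)·-3.000) / (9) = -1.111
Iteration 2:
  p = (-7 - (2)·1.429 - (2)·-1.111) / (7) = -1.091
  q = (-4 - (-2)·0.714 - (-2)·-1.111) / (-7) = 0.685
  r = (-4 - (4)·0.714 - (-2)·1.429) / (9) = -0.444
Iteration 3:
  p = (-7 - (2)·0.685 - (2)·-0.444) / (7) = -1.069
  q = (-4 - (-2)·-1.091 - (-2)·-0.444) / (-7) = 1.010
  r = (-4 - (4)·-1.091 - (-2)·0.685) / (9) = 0.193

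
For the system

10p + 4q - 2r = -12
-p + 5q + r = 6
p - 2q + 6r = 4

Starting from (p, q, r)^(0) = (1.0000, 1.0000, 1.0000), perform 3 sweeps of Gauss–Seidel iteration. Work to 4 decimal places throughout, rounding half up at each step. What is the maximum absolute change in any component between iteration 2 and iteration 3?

0.0047

Iteration 1:
  p = (-12 - (4)·1.0000 - (-2)·1.0000) / (10) = -1.4000
  q = (6 - (-1)·-1.4000 - (1)·1.0000) / (5) = 0.7200
  r = (4 - (1)·-1.4000 - (-2)·0.7200) / (6) = 1.1400
Iteration 2:
  p = (-12 - (4)·0.7200 - (-2)·1.1400) / (10) = -1.2600
  q = (6 - (-1)·-1.2600 - (1)·1.1400) / (5) = 0.7200
  r = (4 - (1)·-1.2600 - (-2)·0.7200) / (6) = 1.1167
Iteration 3:
  p = (-12 - (4)·0.7200 - (-2)·1.1167) / (10) = -1.2647
  q = (6 - (-1)·-1.2647 - (1)·1.1167) / (5) = 0.7237
  r = (4 - (1)·-1.2647 - (-2)·0.7237) / (6) = 1.1187
Change: (-0.0047, 0.0037, 0.0020) → max |·| = 0.0047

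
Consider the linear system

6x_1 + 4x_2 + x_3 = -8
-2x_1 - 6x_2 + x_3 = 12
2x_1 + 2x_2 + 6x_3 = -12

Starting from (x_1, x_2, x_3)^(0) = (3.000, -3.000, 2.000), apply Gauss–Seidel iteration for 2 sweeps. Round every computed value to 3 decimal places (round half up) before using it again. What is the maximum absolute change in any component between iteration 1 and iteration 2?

Iteration 1:
  x_1 = (-8 - (4)·-3.000 - (1)·2.000) / (6) = 0.333
  x_2 = (12 - (-2)·0.333 - (1)·2.000) / (-6) = -1.778
  x_3 = (-12 - (2)·0.333 - (2)·-1.778) / (6) = -1.518
Iteration 2:
  x_1 = (-8 - (4)·-1.778 - (1)·-1.518) / (6) = 0.105
  x_2 = (12 - (-2)·0.105 - (1)·-1.518) / (-6) = -2.288
  x_3 = (-12 - (2)·0.105 - (2)·-2.288) / (6) = -1.272
Change: (-0.228, -0.510, 0.246) → max |·| = 0.510

0.510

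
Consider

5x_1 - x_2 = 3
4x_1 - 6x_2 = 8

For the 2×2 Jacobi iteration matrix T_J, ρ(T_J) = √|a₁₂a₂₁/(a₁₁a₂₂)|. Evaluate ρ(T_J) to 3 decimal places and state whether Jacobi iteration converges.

0.365

a₁₂a₂₁/(a₁₁a₂₂) = (-1)·(4) / ((5)·(-6)) = 0.133333
ρ = √|0.133333| = √0.133333 = 0.365
ρ < 1, so Jacobi converges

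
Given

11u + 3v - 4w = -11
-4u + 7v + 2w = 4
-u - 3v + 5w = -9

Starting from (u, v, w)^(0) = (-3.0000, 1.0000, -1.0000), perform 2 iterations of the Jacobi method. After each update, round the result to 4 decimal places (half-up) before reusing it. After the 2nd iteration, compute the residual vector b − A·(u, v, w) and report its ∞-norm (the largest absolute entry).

Iteration 1:
  u = (-11 - (3)·1.0000 - (-4)·-1.0000) / (11) = -1.6364
  v = (4 - (-4)·-3.0000 - (2)·-1.0000) / (7) = -0.8571
  w = (-9 - (-1)·-3.0000 - (-3)·1.0000) / (5) = -1.8000
Iteration 2:
  u = (-11 - (3)·-0.8571 - (-4)·-1.8000) / (11) = -1.4208
  v = (4 - (-4)·-1.6364 - (2)·-1.8000) / (7) = 0.1506
  w = (-9 - (-1)·-1.6364 - (-3)·-0.8571) / (5) = -2.6415
Residual b − A·x = (-6.3890, 2.5456, 3.2385); ∞-norm = 6.3890

6.3890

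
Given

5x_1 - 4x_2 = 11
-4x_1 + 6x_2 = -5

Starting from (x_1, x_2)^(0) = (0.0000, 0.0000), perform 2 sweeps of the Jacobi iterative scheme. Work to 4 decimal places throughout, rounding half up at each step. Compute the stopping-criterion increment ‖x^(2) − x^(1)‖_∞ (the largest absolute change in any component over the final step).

Iteration 1:
  x_1 = (11 - (-4)·0.0000) / (5) = 2.2000
  x_2 = (-5 - (-4)·0.0000) / (6) = -0.8333
Iteration 2:
  x_1 = (11 - (-4)·-0.8333) / (5) = 1.5334
  x_2 = (-5 - (-4)·2.2000) / (6) = 0.6333
Change: (-0.6666, 1.4666) → max |·| = 1.4666

1.4666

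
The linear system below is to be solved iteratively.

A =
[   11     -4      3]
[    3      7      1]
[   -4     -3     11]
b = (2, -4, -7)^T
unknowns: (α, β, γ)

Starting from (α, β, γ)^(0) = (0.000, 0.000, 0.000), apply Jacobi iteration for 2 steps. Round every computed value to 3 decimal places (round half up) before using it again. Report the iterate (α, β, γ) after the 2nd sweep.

(0.148, -0.559, -0.726)

Iteration 1:
  α = (2 - (-4)·0.000 - (3)·0.000) / (11) = 0.182
  β = (-4 - (3)·0.000 - (1)·0.000) / (7) = -0.571
  γ = (-7 - (-4)·0.000 - (-3)·0.000) / (11) = -0.636
Iteration 2:
  α = (2 - (-4)·-0.571 - (3)·-0.636) / (11) = 0.148
  β = (-4 - (3)·0.182 - (1)·-0.636) / (7) = -0.559
  γ = (-7 - (-4)·0.182 - (-3)·-0.571) / (11) = -0.726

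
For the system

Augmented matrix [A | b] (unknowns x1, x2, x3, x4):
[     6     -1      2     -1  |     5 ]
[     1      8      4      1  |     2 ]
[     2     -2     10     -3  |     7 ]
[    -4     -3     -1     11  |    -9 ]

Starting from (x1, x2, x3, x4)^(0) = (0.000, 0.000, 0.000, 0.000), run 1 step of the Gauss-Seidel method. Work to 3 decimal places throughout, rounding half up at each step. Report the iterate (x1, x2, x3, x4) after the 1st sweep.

(0.833, 0.146, 0.563, -0.424)

Iteration 1:
  x1 = (5 - (-1)·0.000 - (2)·0.000 - (-1)·0.000) / (6) = 0.833
  x2 = (2 - (1)·0.833 - (4)·0.000 - (1)·0.000) / (8) = 0.146
  x3 = (7 - (2)·0.833 - (-2)·0.146 - (-3)·0.000) / (10) = 0.563
  x4 = (-9 - (-4)·0.833 - (-3)·0.146 - (-1)·0.563) / (11) = -0.424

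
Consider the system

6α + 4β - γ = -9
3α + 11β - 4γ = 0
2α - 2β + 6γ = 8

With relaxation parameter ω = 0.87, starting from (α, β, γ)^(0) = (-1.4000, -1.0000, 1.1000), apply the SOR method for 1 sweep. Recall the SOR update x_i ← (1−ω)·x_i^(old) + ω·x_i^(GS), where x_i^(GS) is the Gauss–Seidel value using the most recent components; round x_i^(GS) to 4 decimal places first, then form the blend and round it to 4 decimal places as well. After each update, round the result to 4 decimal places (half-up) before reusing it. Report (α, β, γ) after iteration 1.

(-0.7475, 0.3954, 1.6344)

Iteration 1:
  α: GS value = (-9 - (4)·-1.0000 - (-1)·1.1000) / (6) = -0.6500;  α ← (1−ω)·-1.4000 + ω·-0.6500 = -0.7475
  β: GS value = (0 - (3)·-0.7475 - (-4)·1.1000) / (11) = 0.6039;  β ← (1−ω)·-1.0000 + ω·0.6039 = 0.3954
  γ: GS value = (8 - (2)·-0.7475 - (-2)·0.3954) / (6) = 1.7143;  γ ← (1−ω)·1.1000 + ω·1.7143 = 1.6344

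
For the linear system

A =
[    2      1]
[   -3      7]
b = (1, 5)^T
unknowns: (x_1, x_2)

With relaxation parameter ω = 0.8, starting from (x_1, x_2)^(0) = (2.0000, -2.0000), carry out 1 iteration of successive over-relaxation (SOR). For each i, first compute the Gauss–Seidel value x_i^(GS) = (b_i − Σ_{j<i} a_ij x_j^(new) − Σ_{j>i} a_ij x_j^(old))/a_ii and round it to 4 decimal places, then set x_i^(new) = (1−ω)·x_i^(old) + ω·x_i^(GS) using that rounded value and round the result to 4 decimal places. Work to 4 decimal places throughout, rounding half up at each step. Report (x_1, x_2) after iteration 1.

Iteration 1:
  x_1: GS value = (1 - (1)·-2.0000) / (2) = 1.5000;  x_1 ← (1−ω)·2.0000 + ω·1.5000 = 1.6000
  x_2: GS value = (5 - (-3)·1.6000) / (7) = 1.4000;  x_2 ← (1−ω)·-2.0000 + ω·1.4000 = 0.7200

(1.6000, 0.7200)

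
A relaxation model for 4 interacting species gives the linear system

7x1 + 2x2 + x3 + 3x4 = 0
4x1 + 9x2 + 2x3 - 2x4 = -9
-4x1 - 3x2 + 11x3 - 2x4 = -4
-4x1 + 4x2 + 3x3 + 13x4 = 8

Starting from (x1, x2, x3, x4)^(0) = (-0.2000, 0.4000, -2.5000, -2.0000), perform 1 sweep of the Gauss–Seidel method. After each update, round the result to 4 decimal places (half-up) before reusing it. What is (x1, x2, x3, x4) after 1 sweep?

(1.1000, -1.3778, -0.7030, 1.5400)

Iteration 1:
  x1 = (0 - (2)·0.4000 - (1)·-2.5000 - (3)·-2.0000) / (7) = 1.1000
  x2 = (-9 - (4)·1.1000 - (2)·-2.5000 - (-2)·-2.0000) / (9) = -1.3778
  x3 = (-4 - (-4)·1.1000 - (-3)·-1.3778 - (-2)·-2.0000) / (11) = -0.7030
  x4 = (8 - (-4)·1.1000 - (4)·-1.3778 - (3)·-0.7030) / (13) = 1.5400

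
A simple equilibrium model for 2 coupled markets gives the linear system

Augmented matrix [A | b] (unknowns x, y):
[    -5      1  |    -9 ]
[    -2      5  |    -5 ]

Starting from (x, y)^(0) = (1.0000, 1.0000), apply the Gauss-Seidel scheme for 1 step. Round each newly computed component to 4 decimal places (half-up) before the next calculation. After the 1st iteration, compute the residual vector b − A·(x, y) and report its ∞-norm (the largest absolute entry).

Iteration 1:
  x = (-9 - (1)·1.0000) / (-5) = 2.0000
  y = (-5 - (-2)·2.0000) / (5) = -0.2000
Residual b − A·x = (1.2000, 0.0000); ∞-norm = 1.2000

1.2000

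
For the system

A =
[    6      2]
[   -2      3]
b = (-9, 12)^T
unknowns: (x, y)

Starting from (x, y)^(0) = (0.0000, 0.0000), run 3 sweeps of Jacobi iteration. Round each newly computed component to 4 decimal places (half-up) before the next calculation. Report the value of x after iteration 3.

-2.5000

Iteration 1:
  x = (-9 - (2)·0.0000) / (6) = -1.5000
  y = (12 - (-2)·0.0000) / (3) = 4.0000
Iteration 2:
  x = (-9 - (2)·4.0000) / (6) = -2.8333
  y = (12 - (-2)·-1.5000) / (3) = 3.0000
Iteration 3:
  x = (-9 - (2)·3.0000) / (6) = -2.5000
  y = (12 - (-2)·-2.8333) / (3) = 2.1111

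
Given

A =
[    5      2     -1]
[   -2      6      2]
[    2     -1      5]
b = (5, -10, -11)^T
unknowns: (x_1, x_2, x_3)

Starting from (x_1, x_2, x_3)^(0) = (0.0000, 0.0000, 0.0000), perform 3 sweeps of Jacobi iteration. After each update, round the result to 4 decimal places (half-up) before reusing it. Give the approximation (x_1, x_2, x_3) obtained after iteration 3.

Iteration 1:
  x_1 = (5 - (2)·0.0000 - (-1)·0.0000) / (5) = 1.0000
  x_2 = (-10 - (-2)·0.0000 - (2)·0.0000) / (6) = -1.6667
  x_3 = (-11 - (2)·0.0000 - (-1)·0.0000) / (5) = -2.2000
Iteration 2:
  x_1 = (5 - (2)·-1.6667 - (-1)·-2.2000) / (5) = 1.2267
  x_2 = (-10 - (-2)·1.0000 - (2)·-2.2000) / (6) = -0.6000
  x_3 = (-11 - (2)·1.0000 - (-1)·-1.6667) / (5) = -2.9333
Iteration 3:
  x_1 = (5 - (2)·-0.6000 - (-1)·-2.9333) / (5) = 0.6533
  x_2 = (-10 - (-2)·1.2267 - (2)·-2.9333) / (6) = -0.2800
  x_3 = (-11 - (2)·1.2267 - (-1)·-0.6000) / (5) = -2.8107

(0.6533, -0.2800, -2.8107)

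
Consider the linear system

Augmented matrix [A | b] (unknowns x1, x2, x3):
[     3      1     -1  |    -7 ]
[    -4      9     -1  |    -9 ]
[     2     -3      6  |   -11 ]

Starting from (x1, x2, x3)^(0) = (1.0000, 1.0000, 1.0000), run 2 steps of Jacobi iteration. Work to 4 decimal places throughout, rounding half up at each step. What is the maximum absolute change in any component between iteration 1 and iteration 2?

1.7778

Iteration 1:
  x1 = (-7 - (1)·1.0000 - (-1)·1.0000) / (3) = -2.3333
  x2 = (-9 - (-4)·1.0000 - (-1)·1.0000) / (9) = -0.4444
  x3 = (-11 - (2)·1.0000 - (-3)·1.0000) / (6) = -1.6667
Iteration 2:
  x1 = (-7 - (1)·-0.4444 - (-1)·-1.6667) / (3) = -2.7408
  x2 = (-9 - (-4)·-2.3333 - (-1)·-1.6667) / (9) = -2.2222
  x3 = (-11 - (2)·-2.3333 - (-3)·-0.4444) / (6) = -1.2778
Change: (-0.4075, -1.7778, 0.3889) → max |·| = 1.7778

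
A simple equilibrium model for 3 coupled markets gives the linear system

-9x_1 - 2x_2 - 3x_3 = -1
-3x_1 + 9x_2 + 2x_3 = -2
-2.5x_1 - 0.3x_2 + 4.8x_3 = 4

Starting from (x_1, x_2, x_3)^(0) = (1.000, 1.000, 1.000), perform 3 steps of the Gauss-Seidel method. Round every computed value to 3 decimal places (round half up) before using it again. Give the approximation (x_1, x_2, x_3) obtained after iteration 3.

(-0.096, -0.441, 0.756)

Iteration 1:
  x_1 = (-1 - (-2)·1.000 - (-3)·1.000) / (-9) = -0.444
  x_2 = (-2 - (-3)·-0.444 - (2)·1.000) / (9) = -0.592
  x_3 = (4 - (-2.5)·-0.444 - (-0.3)·-0.592) / (4.8) = 0.565
Iteration 2:
  x_1 = (-1 - (-2)·-0.592 - (-3)·0.565) / (-9) = 0.054
  x_2 = (-2 - (-3)·0.054 - (2)·0.565) / (9) = -0.330
  x_3 = (4 - (-2.5)·0.054 - (-0.3)·-0.330) / (4.8) = 0.841
Iteration 3:
  x_1 = (-1 - (-2)·-0.330 - (-3)·0.841) / (-9) = -0.096
  x_2 = (-2 - (-3)·-0.096 - (2)·0.841) / (9) = -0.441
  x_3 = (4 - (-2.5)·-0.096 - (-0.3)·-0.441) / (4.8) = 0.756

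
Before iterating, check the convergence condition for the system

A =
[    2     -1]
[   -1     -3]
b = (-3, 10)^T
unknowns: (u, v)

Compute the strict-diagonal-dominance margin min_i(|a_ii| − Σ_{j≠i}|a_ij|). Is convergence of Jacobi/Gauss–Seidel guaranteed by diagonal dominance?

row 1: |2| − (1) = 1
row 2: |-3| − (1) = 2
minimum over rows = 1 → strictly diagonally dominant (convergence guaranteed)

1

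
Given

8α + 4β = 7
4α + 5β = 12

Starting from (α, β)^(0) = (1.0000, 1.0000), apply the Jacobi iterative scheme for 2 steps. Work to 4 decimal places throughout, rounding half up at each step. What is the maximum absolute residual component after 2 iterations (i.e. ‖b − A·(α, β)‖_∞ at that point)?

2.0000

Iteration 1:
  α = (7 - (4)·1.0000) / (8) = 0.3750
  β = (12 - (4)·1.0000) / (5) = 1.6000
Iteration 2:
  α = (7 - (4)·1.6000) / (8) = 0.0750
  β = (12 - (4)·0.3750) / (5) = 2.1000
Residual b − A·x = (-2.0000, 1.2000); ∞-norm = 2.0000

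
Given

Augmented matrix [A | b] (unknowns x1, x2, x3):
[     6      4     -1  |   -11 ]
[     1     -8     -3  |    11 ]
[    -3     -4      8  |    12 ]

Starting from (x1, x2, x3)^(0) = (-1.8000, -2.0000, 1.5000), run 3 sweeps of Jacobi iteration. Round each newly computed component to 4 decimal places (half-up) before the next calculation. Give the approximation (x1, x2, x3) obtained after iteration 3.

Iteration 1:
  x1 = (-11 - (4)·-2.0000 - (-1)·1.5000) / (6) = -0.2500
  x2 = (11 - (1)·-1.8000 - (-3)·1.5000) / (-8) = -2.1625
  x3 = (12 - (-3)·-1.8000 - (-4)·-2.0000) / (8) = -0.1750
Iteration 2:
  x1 = (-11 - (4)·-2.1625 - (-1)·-0.1750) / (6) = -0.4208
  x2 = (11 - (1)·-0.2500 - (-3)·-0.1750) / (-8) = -1.3406
  x3 = (12 - (-3)·-0.2500 - (-4)·-2.1625) / (8) = 0.3250
Iteration 3:
  x1 = (-11 - (4)·-1.3406 - (-1)·0.3250) / (6) = -0.8854
  x2 = (11 - (1)·-0.4208 - (-3)·0.3250) / (-8) = -1.5495
  x3 = (12 - (-3)·-0.4208 - (-4)·-1.3406) / (8) = 0.6719

(-0.8854, -1.5495, 0.6719)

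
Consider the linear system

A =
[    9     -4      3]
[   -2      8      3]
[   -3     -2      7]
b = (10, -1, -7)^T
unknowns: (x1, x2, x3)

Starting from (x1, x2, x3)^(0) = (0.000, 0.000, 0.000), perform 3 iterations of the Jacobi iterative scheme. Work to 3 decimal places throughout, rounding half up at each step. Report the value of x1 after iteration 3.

Iteration 1:
  x1 = (10 - (-4)·0.000 - (3)·0.000) / (9) = 1.111
  x2 = (-1 - (-2)·0.000 - (3)·0.000) / (8) = -0.125
  x3 = (-7 - (-3)·0.000 - (-2)·0.000) / (7) = -1.000
Iteration 2:
  x1 = (10 - (-4)·-0.125 - (3)·-1.000) / (9) = 1.389
  x2 = (-1 - (-2)·1.111 - (3)·-1.000) / (8) = 0.528
  x3 = (-7 - (-3)·1.111 - (-2)·-0.125) / (7) = -0.560
Iteration 3:
  x1 = (10 - (-4)·0.528 - (3)·-0.560) / (9) = 1.532
  x2 = (-1 - (-2)·1.389 - (3)·-0.560) / (8) = 0.432
  x3 = (-7 - (-3)·1.389 - (-2)·0.528) / (7) = -0.254

1.532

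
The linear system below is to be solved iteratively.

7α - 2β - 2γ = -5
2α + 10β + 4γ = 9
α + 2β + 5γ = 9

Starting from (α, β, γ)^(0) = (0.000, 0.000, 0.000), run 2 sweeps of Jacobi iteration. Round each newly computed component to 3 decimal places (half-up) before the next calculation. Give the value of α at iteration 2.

0.057

Iteration 1:
  α = (-5 - (-2)·0.000 - (-2)·0.000) / (7) = -0.714
  β = (9 - (2)·0.000 - (4)·0.000) / (10) = 0.900
  γ = (9 - (1)·0.000 - (2)·0.000) / (5) = 1.800
Iteration 2:
  α = (-5 - (-2)·0.900 - (-2)·1.800) / (7) = 0.057
  β = (9 - (2)·-0.714 - (4)·1.800) / (10) = 0.323
  γ = (9 - (1)·-0.714 - (2)·0.900) / (5) = 1.583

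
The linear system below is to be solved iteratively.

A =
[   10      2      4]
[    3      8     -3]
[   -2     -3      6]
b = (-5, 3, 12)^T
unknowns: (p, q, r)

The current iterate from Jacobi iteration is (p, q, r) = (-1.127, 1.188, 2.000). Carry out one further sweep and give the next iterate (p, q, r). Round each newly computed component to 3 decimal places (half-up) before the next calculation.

One sweep:
  p = (-5 - (2)·1.188 - (4)·2.000) / (10) = -1.538
  q = (3 - (3)·-1.127 - (-3)·2.000) / (8) = 1.548
  r = (12 - (-2)·-1.127 - (-3)·1.188) / (6) = 2.218

(-1.538, 1.548, 2.218)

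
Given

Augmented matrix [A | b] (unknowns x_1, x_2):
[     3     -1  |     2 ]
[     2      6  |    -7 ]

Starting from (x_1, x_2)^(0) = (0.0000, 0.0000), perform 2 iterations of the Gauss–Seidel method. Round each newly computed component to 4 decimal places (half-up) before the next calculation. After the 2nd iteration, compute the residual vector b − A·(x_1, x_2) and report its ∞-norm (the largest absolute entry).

0.1543

Iteration 1:
  x_1 = (2 - (-1)·0.0000) / (3) = 0.6667
  x_2 = (-7 - (2)·0.6667) / (6) = -1.3889
Iteration 2:
  x_1 = (2 - (-1)·-1.3889) / (3) = 0.2037
  x_2 = (-7 - (2)·0.2037) / (6) = -1.2346
Residual b − A·x = (0.1543, 0.0002); ∞-norm = 0.1543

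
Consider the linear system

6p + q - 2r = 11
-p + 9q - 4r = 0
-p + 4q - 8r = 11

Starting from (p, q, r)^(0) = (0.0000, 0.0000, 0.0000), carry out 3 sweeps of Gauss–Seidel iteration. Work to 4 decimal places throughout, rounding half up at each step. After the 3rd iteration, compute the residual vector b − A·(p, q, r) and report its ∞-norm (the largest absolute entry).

Iteration 1:
  p = (11 - (1)·0.0000 - (-2)·0.0000) / (6) = 1.8333
  q = (0 - (-1)·1.8333 - (-4)·0.0000) / (9) = 0.2037
  r = (11 - (-1)·1.8333 - (4)·0.2037) / (-8) = -1.5023
Iteration 2:
  p = (11 - (1)·0.2037 - (-2)·-1.5023) / (6) = 1.2986
  q = (0 - (-1)·1.2986 - (-4)·-1.5023) / (9) = -0.5234
  r = (11 - (-1)·1.2986 - (4)·-0.5234) / (-8) = -1.7990
Iteration 3:
  p = (11 - (1)·-0.5234 - (-2)·-1.7990) / (6) = 1.3209
  q = (0 - (-1)·1.3209 - (-4)·-1.7990) / (9) = -0.6528
  r = (11 - (-1)·1.3209 - (4)·-0.6528) / (-8) = -1.8665
Residual b − A·x = (-0.0056, -0.2699, 0.0001); ∞-norm = 0.2699

0.2699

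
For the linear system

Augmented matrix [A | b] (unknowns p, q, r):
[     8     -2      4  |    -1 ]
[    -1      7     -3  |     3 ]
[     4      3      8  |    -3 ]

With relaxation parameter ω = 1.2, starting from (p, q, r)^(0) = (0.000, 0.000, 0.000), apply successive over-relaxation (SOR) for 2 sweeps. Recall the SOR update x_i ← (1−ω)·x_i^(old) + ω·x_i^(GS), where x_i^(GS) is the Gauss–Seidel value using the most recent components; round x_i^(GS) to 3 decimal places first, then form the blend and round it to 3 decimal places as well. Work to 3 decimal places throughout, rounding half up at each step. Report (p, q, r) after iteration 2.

Iteration 1:
  p: GS value = (-1 - (-2)·0.000 - (4)·0.000) / (8) = -0.125;  p ← (1−ω)·0.000 + ω·-0.125 = -0.150
  q: GS value = (3 - (-1)·-0.150 - (-3)·0.000) / (7) = 0.407;  q ← (1−ω)·0.000 + ω·0.407 = 0.488
  r: GS value = (-3 - (4)·-0.150 - (3)·0.488) / (8) = -0.483;  r ← (1−ω)·0.000 + ω·-0.483 = -0.580
Iteration 2:
  p: GS value = (-1 - (-2)·0.488 - (4)·-0.580) / (8) = 0.287;  p ← (1−ω)·-0.150 + ω·0.287 = 0.374
  q: GS value = (3 - (-1)·0.374 - (-3)·-0.580) / (7) = 0.233;  q ← (1−ω)·0.488 + ω·0.233 = 0.182
  r: GS value = (-3 - (4)·0.374 - (3)·0.182) / (8) = -0.630;  r ← (1−ω)·-0.580 + ω·-0.630 = -0.640

(0.374, 0.182, -0.640)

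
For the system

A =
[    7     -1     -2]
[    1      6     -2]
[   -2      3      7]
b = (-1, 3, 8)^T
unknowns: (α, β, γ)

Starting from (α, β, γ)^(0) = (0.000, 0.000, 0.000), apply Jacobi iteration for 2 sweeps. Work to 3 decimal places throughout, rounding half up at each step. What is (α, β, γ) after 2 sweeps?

Iteration 1:
  α = (-1 - (-1)·0.000 - (-2)·0.000) / (7) = -0.143
  β = (3 - (1)·0.000 - (-2)·0.000) / (6) = 0.500
  γ = (8 - (-2)·0.000 - (3)·0.000) / (7) = 1.143
Iteration 2:
  α = (-1 - (-1)·0.500 - (-2)·1.143) / (7) = 0.255
  β = (3 - (1)·-0.143 - (-2)·1.143) / (6) = 0.905
  γ = (8 - (-2)·-0.143 - (3)·0.500) / (7) = 0.888

(0.255, 0.905, 0.888)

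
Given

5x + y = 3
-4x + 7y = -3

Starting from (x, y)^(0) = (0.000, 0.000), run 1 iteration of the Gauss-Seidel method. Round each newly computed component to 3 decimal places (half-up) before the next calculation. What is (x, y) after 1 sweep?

(0.600, -0.086)

Iteration 1:
  x = (3 - (1)·0.000) / (5) = 0.600
  y = (-3 - (-4)·0.600) / (7) = -0.086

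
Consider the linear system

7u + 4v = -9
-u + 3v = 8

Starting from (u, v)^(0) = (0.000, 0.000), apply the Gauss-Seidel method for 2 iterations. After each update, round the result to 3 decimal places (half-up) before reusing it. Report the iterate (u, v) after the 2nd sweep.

Iteration 1:
  u = (-9 - (4)·0.000) / (7) = -1.286
  v = (8 - (-1)·-1.286) / (3) = 2.238
Iteration 2:
  u = (-9 - (4)·2.238) / (7) = -2.565
  v = (8 - (-1)·-2.565) / (3) = 1.812

(-2.565, 1.812)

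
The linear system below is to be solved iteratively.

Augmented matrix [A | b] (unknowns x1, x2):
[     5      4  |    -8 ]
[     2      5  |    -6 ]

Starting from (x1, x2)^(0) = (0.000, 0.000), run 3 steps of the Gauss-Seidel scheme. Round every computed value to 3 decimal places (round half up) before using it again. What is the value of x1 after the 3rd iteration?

Iteration 1:
  x1 = (-8 - (4)·0.000) / (5) = -1.600
  x2 = (-6 - (2)·-1.600) / (5) = -0.560
Iteration 2:
  x1 = (-8 - (4)·-0.560) / (5) = -1.152
  x2 = (-6 - (2)·-1.152) / (5) = -0.739
Iteration 3:
  x1 = (-8 - (4)·-0.739) / (5) = -1.009
  x2 = (-6 - (2)·-1.009) / (5) = -0.796

-1.009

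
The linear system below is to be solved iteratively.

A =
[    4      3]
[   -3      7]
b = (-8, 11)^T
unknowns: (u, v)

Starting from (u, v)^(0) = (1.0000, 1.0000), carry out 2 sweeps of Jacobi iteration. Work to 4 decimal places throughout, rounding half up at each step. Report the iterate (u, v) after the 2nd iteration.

(-3.5000, 0.3929)

Iteration 1:
  u = (-8 - (3)·1.0000) / (4) = -2.7500
  v = (11 - (-3)·1.0000) / (7) = 2.0000
Iteration 2:
  u = (-8 - (3)·2.0000) / (4) = -3.5000
  v = (11 - (-3)·-2.7500) / (7) = 0.3929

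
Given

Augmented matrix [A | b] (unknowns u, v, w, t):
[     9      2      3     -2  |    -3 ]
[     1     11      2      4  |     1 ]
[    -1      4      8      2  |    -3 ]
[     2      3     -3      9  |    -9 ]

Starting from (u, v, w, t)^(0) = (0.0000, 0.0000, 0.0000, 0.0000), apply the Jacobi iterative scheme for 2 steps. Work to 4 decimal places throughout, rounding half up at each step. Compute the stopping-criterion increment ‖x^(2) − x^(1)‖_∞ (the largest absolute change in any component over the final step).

Iteration 1:
  u = (-3 - (2)·0.0000 - (3)·0.0000 - (-2)·0.0000) / (9) = -0.3333
  v = (1 - (1)·0.0000 - (2)·0.0000 - (4)·0.0000) / (11) = 0.0909
  w = (-3 - (-1)·0.0000 - (4)·0.0000 - (2)·0.0000) / (8) = -0.3750
  t = (-9 - (2)·0.0000 - (3)·0.0000 - (-3)·0.0000) / (9) = -1.0000
Iteration 2:
  u = (-3 - (2)·0.0909 - (3)·-0.3750 - (-2)·-1.0000) / (9) = -0.4508
  v = (1 - (1)·-0.3333 - (2)·-0.3750 - (4)·-1.0000) / (11) = 0.5530
  w = (-3 - (-1)·-0.3333 - (4)·0.0909 - (2)·-1.0000) / (8) = -0.2121
  t = (-9 - (2)·-0.3333 - (3)·0.0909 - (-3)·-0.3750) / (9) = -1.0812
Change: (-0.1175, 0.4621, 0.1629, -0.0812) → max |·| = 0.4621

0.4621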